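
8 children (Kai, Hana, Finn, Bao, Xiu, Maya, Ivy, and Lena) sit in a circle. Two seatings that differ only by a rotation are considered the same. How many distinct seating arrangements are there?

5040

Seat Kai anywhere (absorbing the rotational symmetry), then permute the other 7: (7)! = 5040.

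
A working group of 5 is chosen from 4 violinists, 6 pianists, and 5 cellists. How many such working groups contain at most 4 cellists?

3002

Split by how many cellists are chosen (0 through 4).
Sum: C(5,0)·C(10,5) + C(5,1)·C(10,4) + C(5,2)·C(10,3) + C(5,3)·C(10,2) + C(5,4)·C(10,1) = 252 + 1050 + 1200 + 450 + 50 = 3002.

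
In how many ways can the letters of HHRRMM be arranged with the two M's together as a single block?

30

Treat the 2 copies of M as a single block. The multiset to arrange is then {MM, H, H, R, R}, 5 items in all.
That gives (5)!/(2!·2!) = 30 arrangements.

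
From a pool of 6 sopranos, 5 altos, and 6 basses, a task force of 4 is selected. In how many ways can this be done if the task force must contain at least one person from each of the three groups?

1260

With no constraint there are C(17,4) = 2380 possible selections.
Selections missing a whole group: no sopranos → C(11,4) = 330; no altos → C(12,4) = 495; no basses → C(11,4) = 330.
Add back selections omitting two groups (i.e. drawn from a single group): C(6,4) + C(5,4) + C(6,4) = 35.
By inclusion–exclusion: 2380 − 1155 + 35 = 1260.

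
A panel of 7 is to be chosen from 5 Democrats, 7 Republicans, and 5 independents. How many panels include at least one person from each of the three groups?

17745

Unrestricted: C(17,7) = 19448 ways to pick any 7 of the 17.
Selections missing a whole group: no Democrats → C(12,7) = 792; no Republicans → C(10,7) = 120; no independents → C(12,7) = 792.
Add back selections omitting two groups (i.e. drawn from a single group): C(5,7) + C(7,7) + C(5,7) = 1.
By inclusion–exclusion: 19448 − 1704 + 1 = 17745.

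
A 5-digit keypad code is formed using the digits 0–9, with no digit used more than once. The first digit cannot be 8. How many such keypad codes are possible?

The first digit has 10−1 = 9 choices (anything except 8).
The remaining 4 digits are filled from the other 9 symbols without repetition: 9 × 8 × 7 × 6 = 3024.
Total: 9 × 3024 = 27216.

27216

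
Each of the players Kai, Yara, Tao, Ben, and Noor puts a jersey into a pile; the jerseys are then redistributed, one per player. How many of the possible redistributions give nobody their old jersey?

44

This is the derangement count D_5: permutations of 5 items with no fixed point.
By inclusion–exclusion this is Σ_{j=0}^{5} (−1)^j C(5,j)·(5−j)!.
Computing: 120 − 120 + 60 − 20 + 5 − 1 = 44.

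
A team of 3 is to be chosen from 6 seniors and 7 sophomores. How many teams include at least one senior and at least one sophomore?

231

Unrestricted: C(13,3) = 286 ways to pick any 3 of the 13.
Subtract selections that omit an entire group: no seniors → C(7,3) = 35; no sophomores → C(6,3) = 20.
Both groups omitted at once is impossible, so 286 − 55 = 231.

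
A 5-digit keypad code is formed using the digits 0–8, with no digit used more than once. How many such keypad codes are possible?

15120

Choose and order 5 of the 9 symbols: the first digit has 9 options, the next 8, and so on down to 5.
That product is 9 × 8 × 7 × 6 × 5 = 15120.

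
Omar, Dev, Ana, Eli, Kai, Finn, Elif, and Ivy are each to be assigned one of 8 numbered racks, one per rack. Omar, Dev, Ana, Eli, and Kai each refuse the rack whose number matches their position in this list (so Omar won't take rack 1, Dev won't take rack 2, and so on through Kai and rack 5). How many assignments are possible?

21234

Let Aᵢ (for 1 ≤ i ≤ 5) be the placements that put person i in their forbidden rack. Any j of these fix j positions, leaving (8−j)! ways to fill the rest, and there are C(5,j) ways to pick which j.
By inclusion–exclusion, the number of valid placements is Σ_{j=0}^{5} (−1)^j C(5,j)·(8−j)!.
Computing: 40320 − 25200 + 7200 − 1200 + 120 − 6 = 21234.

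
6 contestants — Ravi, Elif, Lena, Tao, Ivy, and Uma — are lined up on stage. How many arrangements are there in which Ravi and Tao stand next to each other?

Glue Ravi and Tao into one block (2 internal orders), leaving 5 units to arrange in a row.
That gives 2 × 5! = 2 × 120 = 240.

240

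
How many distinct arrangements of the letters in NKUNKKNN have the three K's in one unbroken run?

30

Treat the 3 copies of K as a single block. The multiset to arrange is then {KKK, N, N, N, N, U}, 6 items in all.
That gives (6)!/(4!) = 30 arrangements.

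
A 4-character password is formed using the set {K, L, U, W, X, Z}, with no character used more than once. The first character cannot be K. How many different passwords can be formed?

300

The first character has 6−1 = 5 choices (anything except K).
The remaining 3 characters are filled from the other 5 symbols without repetition: 5 × 4 × 3 = 60.
Total: 5 × 60 = 300.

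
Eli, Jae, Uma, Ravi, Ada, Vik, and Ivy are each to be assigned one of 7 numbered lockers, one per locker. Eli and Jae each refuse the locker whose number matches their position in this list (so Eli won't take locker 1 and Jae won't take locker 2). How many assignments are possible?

3720

Let Aᵢ (for i ∈ {1, 2}) be the placements that put person i in their forbidden locker. Any j of these fix j positions, leaving (7−j)! ways to fill the rest, and there are C(2,j) ways to pick which j.
By inclusion–exclusion, the number of valid placements is Σ_{j=0}^{2} (−1)^j C(2,j)·(7−j)!.
Computing: 5040 − 1440 + 120 = 3720.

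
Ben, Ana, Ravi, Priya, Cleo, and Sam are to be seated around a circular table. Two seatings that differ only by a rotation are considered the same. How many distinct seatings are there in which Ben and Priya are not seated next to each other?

72

Without the restriction there are (5)! = 120 seatings.
Seatings with Ben beside Priya: treat them as a block with 2 internal orders, giving 2 × (4)! = 48.
Subtracting, 120 − 48 = 72.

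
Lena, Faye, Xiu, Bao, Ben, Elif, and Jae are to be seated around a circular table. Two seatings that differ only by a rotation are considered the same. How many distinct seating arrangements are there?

720

Seat Lena anywhere (absorbing the rotational symmetry), then permute the other 6: (6)! = 720.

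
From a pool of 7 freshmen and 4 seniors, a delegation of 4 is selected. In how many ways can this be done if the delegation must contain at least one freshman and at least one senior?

294

With no constraint there are C(11,4) = 330 possible selections.
Subtract selections that omit an entire group: no freshmen → C(4,4) = 1; no seniors → C(7,4) = 35.
Both groups omitted at once is impossible, so 330 − 36 = 294.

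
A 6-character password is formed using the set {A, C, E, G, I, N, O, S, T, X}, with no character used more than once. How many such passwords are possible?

Choose and order 6 of the 10 symbols: the first character has 10 options, the next 9, and so on down to 5.
That product is 10 × 9 × 8 × 7 × 6 × 5 = 151200.

151200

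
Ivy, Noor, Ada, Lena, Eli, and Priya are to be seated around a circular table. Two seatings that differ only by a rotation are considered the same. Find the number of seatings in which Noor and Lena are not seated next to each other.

Without the restriction there are (5)! = 120 seatings.
Those with Noor next to Lena: fuse the pair into one unit and seat 5 units around a circle — 2·(4)! = 48.
Subtracting, 120 − 48 = 72.

72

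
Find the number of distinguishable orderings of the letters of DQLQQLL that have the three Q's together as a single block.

20

Treat the 3 copies of Q as a single block. The multiset to arrange is then {QQQ, D, L, L, L}, 5 items in all.
That gives (5)!/(3!) = 20 arrangements.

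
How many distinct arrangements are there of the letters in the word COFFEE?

COFFEE has 6 letters with E appearing twice and F appearing twice.
Dividing 6! = 720 by 2!·2! = 4 for the repeated letters gives 180.

180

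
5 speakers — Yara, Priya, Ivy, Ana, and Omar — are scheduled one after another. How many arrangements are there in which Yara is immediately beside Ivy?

48

Glue Yara and Ivy into one block (2 internal orders), leaving 4 units to arrange in a row.
So the count is 2·(4)! = 48.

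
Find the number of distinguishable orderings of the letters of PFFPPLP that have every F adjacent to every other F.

30

Treat the 2 copies of F as a single block. The multiset to arrange is then {FF, L, P, P, P, P}, 6 items in all.
That gives (6)!/(4!) = 30 arrangements.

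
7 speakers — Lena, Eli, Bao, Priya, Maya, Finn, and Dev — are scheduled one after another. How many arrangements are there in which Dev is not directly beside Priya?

Of the 7! = 5040 arrangements, those with Dev and Priya adjacent number 2 × 6! = 1440 (treat the pair as a block with 2 internal orders).
Complementary counting: 5040 − 1440 = 3600.

3600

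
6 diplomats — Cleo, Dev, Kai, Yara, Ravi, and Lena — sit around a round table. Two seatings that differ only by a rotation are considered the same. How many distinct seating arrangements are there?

Around a circle, 6 distinct people have 6!/6 = (5)! = 120 rotationally distinct seatings.

120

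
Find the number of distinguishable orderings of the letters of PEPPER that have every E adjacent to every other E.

Treat the 2 copies of E as a single block. The multiset to arrange is then {EE, P, P, P, R}, 5 items in all.
That gives (5)!/(3!) = 20 arrangements.

20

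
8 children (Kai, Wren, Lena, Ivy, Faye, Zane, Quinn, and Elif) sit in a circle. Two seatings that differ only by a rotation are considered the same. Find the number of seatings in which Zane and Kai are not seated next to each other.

3600

All circular seatings of 8 people number (7)! = 5040.
Those with Zane next to Kai: fuse the pair into one unit and seat 7 units around a circle — 2·(6)! = 1440.
Subtracting, 5040 − 1440 = 3600.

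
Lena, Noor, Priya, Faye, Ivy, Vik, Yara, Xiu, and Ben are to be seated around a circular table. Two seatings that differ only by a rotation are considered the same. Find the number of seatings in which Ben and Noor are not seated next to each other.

30240

Without the restriction there are (8)! = 40320 seatings.
Those with Ben next to Noor: fuse the pair into one unit and seat 8 units around a circle — 2·(7)! = 10080.
Subtracting, 40320 − 10080 = 30240.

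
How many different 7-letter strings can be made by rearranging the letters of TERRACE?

1260

Letter multiplicities in TERRACE: A×1, C×1, E×2, R×2, T×1.
So there are 7! / (2!·2!) = 1260 distinguishable arrangements.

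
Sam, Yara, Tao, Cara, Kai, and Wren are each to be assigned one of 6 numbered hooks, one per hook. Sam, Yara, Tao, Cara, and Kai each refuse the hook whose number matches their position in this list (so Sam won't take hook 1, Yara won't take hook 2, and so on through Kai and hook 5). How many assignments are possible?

309

Let Aᵢ (for 1 ≤ i ≤ 5) be the placements that put person i in their forbidden hook. Any j of these fix j positions, leaving (6−j)! ways to fill the rest, and there are C(5,j) ways to pick which j.
By inclusion–exclusion, the number of valid placements is Σ_{j=0}^{5} (−1)^j C(5,j)·(6−j)!.
Computing: 720 − 600 + 240 − 60 + 10 − 1 = 309.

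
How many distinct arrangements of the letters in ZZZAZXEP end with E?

Fix E in the last position and arrange the remaining 7 letters.
Those 7 letters have Z appearing 4 times, giving (7)!/(4!) = 210.

210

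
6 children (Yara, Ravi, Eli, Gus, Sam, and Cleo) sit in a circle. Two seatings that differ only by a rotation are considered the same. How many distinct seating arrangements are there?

Seat Yara anywhere (absorbing the rotational symmetry), then permute the other 5: (5)! = 120.

120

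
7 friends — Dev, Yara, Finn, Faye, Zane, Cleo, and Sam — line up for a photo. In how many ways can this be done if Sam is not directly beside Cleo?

There are 7! = 5040 arrangements in all. If Sam and Cleo are adjacent, merging them into one block gives 2·(6)! = 1440 arrangements.
Complementary counting: 5040 − 1440 = 3600.

3600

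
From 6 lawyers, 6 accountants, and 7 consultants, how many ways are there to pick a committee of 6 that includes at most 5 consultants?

Split by how many consultants are chosen (0 through 5).
Sum: C(7,0)·C(12,6) + C(7,1)·C(12,5) + C(7,2)·C(12,4) + C(7,3)·C(12,3) + C(7,4)·C(12,2) + C(7,5)·C(12,1) = 924 + 5544 + 10395 + 7700 + 2310 + 252 = 27125.

27125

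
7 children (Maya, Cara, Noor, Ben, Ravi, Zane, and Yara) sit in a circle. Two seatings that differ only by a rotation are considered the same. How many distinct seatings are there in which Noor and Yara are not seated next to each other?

All circular seatings of 7 people number (6)! = 720.
Those with Noor next to Yara: fuse the pair into one unit and seat 6 units around a circle — 2·(5)! = 240.
Subtracting, 720 − 240 = 480.

480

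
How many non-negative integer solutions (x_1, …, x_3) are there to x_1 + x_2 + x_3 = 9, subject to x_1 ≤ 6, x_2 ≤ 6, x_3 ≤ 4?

28

Ignoring the caps, the number of non-negative solutions to x_1+…+x_3 = 9 is C(11,2) = 55.
Subtract solutions that violate a single cap (substitute x_i' = x_i − (cap_i+1)): x_1 ≥ 7 gives C(4,2) = 6; x_2 ≥ 7 gives C(4,2) = 6; x_3 ≥ 5 gives C(6,2) = 15. Together 27.
No two caps can be exceeded simultaneously, so the pair terms are all 0.
By inclusion–exclusion the count is 55 − 27 + 0 = 28.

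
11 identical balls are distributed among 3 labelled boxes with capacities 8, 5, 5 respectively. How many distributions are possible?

30

Ignoring the caps, the number of non-negative solutions to x_1+…+x_3 = 11 is C(13,2) = 78.
Subtract solutions that violate a single cap (substitute x_i' = x_i − (cap_i+1)): x_1 ≥ 9 gives C(4,2) = 6; x_2 ≥ 6 gives C(7,2) = 21; x_3 ≥ 6 gives C(7,2) = 21. Together 48.
No two caps can be exceeded simultaneously, so the pair terms are all 0.
By inclusion–exclusion the count is 78 − 48 + 0 = 30.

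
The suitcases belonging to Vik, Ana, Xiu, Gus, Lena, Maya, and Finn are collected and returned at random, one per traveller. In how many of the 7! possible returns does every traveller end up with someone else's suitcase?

1854

This is the derangement count D_7: permutations of 7 items with no fixed point.
By inclusion–exclusion this is Σ_{j=0}^{7} (−1)^j C(7,j)·(7−j)!.
Computing: 5040 − 5040 + 2520 − 840 + 210 − 42 + 7 − 1 = 1854.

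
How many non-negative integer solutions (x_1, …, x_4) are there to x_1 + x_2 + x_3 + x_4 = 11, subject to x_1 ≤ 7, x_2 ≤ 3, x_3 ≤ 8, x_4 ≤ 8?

Without the upper bounds there are C(14,3) = 364 ways to split 11 among 4 variables.
Subtract solutions that violate a single cap (substitute x_i' = x_i − (cap_i+1)): x_1 ≥ 8 gives C(6,3) = 20; x_2 ≥ 4 gives C(10,3) = 120; x_3 ≥ 9 gives C(5,3) = 10; x_4 ≥ 9 gives C(5,3) = 10. Together 160.
No two caps can be exceeded simultaneously, so the pair terms are all 0.
By inclusion–exclusion the count is 364 − 160 + 0 = 204.

204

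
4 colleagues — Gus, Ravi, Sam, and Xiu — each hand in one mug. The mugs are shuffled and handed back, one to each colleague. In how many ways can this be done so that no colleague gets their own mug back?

Let Aᵢ be the assignments in which colleague i gets their own mug. We want the size of the complement of A₁∪…∪A_4.
By inclusion–exclusion this is Σ_{j=0}^{4} (−1)^j C(4,j)·(4−j)!.
Computing: 24 − 24 + 12 − 4 + 1 = 9.

9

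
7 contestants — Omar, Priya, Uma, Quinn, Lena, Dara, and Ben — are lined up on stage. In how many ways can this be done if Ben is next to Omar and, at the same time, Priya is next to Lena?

Treat {Ben,Omar} as one block (2 orders) and {Priya,Lena} as another (2 orders).
That leaves 5 units to arrange: 2 × 2 × 5! = 4 × 120 = 480.

480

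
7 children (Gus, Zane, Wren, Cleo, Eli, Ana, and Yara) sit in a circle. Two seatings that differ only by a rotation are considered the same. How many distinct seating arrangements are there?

720

Seat Gus anywhere (absorbing the rotational symmetry), then permute the other 6: (6)! = 720.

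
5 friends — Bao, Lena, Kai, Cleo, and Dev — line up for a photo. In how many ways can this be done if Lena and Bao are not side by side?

Of the 5! = 120 arrangements, those with Lena and Bao adjacent number 2 × 4! = 48 (treat the pair as a block with 2 internal orders).
Complementary counting: 120 − 48 = 72.

72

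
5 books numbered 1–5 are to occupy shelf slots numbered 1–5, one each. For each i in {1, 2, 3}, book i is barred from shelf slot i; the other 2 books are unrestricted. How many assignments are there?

Let Aᵢ (for i ∈ {1, 2, 3}) be the placements that put book i in its forbidden shelf slot. Any j of these fix j positions, leaving (5−j)! ways to fill the rest, and there are C(3,j) ways to pick which j.
By inclusion–exclusion, the number of valid placements is Σ_{j=0}^{3} (−1)^j C(3,j)·(5−j)!.
Computing: 120 − 72 + 18 − 2 = 64.

64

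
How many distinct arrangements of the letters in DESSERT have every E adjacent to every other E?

Treat the 2 copies of E as a single block. The multiset to arrange is then {EE, D, R, S, S, T}, 6 items in all.
That gives (6)!/(2!) = 360 arrangements.

360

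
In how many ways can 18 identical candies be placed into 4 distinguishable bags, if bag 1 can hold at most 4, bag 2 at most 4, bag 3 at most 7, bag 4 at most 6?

Without the upper bounds there are C(21,3) = 1330 ways to split 18 among 4 bags.
Subtract solutions that violate a single cap (substitute x_i' = x_i − (cap_i+1)): x_1 ≥ 5 gives C(16,3) = 560; x_2 ≥ 5 gives C(16,3) = 560; x_3 ≥ 8 gives C(13,3) = 286; x_4 ≥ 7 gives C(14,3) = 364. Together 1770.
Add back pairs where two caps are both exceeded: 165 + 56 + 84 + 56 + 84 + 20 = 465.
Subtract triples: 1 + 4 + 0 + 0 = 5.
By inclusion–exclusion the count is 1330 − 1770 + 465 − 5 = 20.

20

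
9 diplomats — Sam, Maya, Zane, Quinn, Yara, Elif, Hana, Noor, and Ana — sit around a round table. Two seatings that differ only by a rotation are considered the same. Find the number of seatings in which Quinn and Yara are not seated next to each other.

30240

All circular seatings of 9 people number (8)! = 40320.
Those with Quinn next to Yara: fuse the pair into one unit and seat 8 units around a circle — 2·(7)! = 10080.
Subtracting, 40320 − 10080 = 30240.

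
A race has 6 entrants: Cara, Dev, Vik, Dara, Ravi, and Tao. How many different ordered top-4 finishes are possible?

This is an ordered selection of 4 from 6: P(6,4).
That gives 6 × 5 × 4 × 3 = 360.

360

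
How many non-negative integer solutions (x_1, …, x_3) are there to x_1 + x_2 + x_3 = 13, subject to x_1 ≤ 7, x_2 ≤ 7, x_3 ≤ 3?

14

Without the upper bounds there are C(15,2) = 105 ways to split 13 among 3 variables.
Subtract solutions that violate a single cap (substitute x_i' = x_i − (cap_i+1)): x_1 ≥ 8 gives C(7,2) = 21; x_2 ≥ 8 gives C(7,2) = 21; x_3 ≥ 4 gives C(11,2) = 55. Together 97.
Add back pairs where two caps are both exceeded: 0 + 3 + 3 = 6.
By inclusion–exclusion the count is 105 − 97 + 6 = 14.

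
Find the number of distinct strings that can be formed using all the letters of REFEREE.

105

Letter multiplicities in REFEREE: E×4, F×1, R×2.
The number of distinct arrangements is 7!/(4!·2!) = 5040/48 = 105.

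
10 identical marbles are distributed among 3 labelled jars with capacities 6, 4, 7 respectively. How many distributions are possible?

29

By stars and bars, unrestricted non-negative solutions to x_1+…+x_3 = 10 number C(10+2,2) = 66.
Subtract solutions that violate a single cap (substitute x_i' = x_i − (cap_i+1)): x_1 ≥ 7 gives C(5,2) = 10; x_2 ≥ 5 gives C(7,2) = 21; x_3 ≥ 8 gives C(4,2) = 6. Together 37.
No two caps can be exceeded simultaneously, so the pair terms are all 0.
By inclusion–exclusion the count is 66 − 37 + 0 = 29.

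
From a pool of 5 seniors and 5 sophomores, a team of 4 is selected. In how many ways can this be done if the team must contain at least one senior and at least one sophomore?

With no constraint there are C(10,4) = 210 possible selections.
Selections missing a whole group: no seniors → C(5,4) = 5; no sophomores → C(5,4) = 5.
Both groups omitted at once is impossible, so 210 − 10 = 200.

200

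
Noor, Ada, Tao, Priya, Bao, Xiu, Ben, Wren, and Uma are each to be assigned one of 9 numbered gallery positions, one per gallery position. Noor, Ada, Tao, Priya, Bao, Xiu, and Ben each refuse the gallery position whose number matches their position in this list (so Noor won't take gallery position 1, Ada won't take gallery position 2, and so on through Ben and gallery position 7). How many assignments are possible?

Let Aᵢ (for 1 ≤ i ≤ 7) be the placements that put person i in their forbidden gallery position. Any j of these fix j positions, leaving (9−j)! ways to fill the rest, and there are C(7,j) ways to pick which j.
By inclusion–exclusion, the number of valid placements is Σ_{j=0}^{7} (−1)^j C(7,j)·(9−j)!.
Computing: 362880 − 282240 + 105840 − 25200 + 4200 − 504 + 42 − 2 = 165016.

165016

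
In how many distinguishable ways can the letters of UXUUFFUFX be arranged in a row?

1260

The 9 letters of UXUUFFUFX have repeats: F appearing 3 times, U appearing 4 times, and X appearing twice.
The number of distinct arrangements is 9!/(4!·3!·2!) = 362880/288 = 1260.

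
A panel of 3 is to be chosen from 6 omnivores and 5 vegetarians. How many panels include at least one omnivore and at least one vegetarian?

135

Total 3-person selections from all 11: C(11,3) = 165.
Selections missing a whole group: no omnivores → C(5,3) = 10; no vegetarians → C(6,3) = 20.
Both groups omitted at once is impossible, so 165 − 30 = 135.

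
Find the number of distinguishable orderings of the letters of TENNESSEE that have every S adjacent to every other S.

840

Treat the 2 copies of S as a single block. The multiset to arrange is then {SS, E, E, E, E, N, N, T}, 8 items in all.
That gives (8)!/(4!·2!) = 840 arrangements.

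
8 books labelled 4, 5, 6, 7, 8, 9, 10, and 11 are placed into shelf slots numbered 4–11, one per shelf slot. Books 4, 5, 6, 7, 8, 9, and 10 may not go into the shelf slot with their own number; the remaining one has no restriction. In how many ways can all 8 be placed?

16687

Let Aᵢ (for 4 ≤ i ≤ 10) be the placements that put book i in its forbidden shelf slot. Any j of these fix j positions, leaving (8−j)! ways to fill the rest, and there are C(7,j) ways to pick which j.
By inclusion–exclusion, the number of valid placements is Σ_{j=0}^{7} (−1)^j C(7,j)·(8−j)!.
Computing: 40320 − 35280 + 15120 − 4200 + 840 − 126 + 14 − 1 = 16687.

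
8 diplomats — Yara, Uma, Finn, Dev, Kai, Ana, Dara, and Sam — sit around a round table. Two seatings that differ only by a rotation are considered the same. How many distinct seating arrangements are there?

5040

Seat Yara anywhere (absorbing the rotational symmetry), then permute the other 7: (7)! = 5040.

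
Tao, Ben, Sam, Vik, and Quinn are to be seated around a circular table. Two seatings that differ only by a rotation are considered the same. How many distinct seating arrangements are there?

Seat Tao anywhere (absorbing the rotational symmetry), then permute the other 4: (4)! = 24.

24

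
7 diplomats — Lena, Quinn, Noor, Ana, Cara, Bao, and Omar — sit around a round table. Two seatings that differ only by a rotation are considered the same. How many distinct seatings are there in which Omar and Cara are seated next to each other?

Treat {Omar, Cara} as one unit (2 internal orders) and seat the resulting 6 units around the table: (5)! circular arrangements.
So 2 × (5)! = 2 × 120 = 240.

240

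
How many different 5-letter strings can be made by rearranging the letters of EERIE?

Letter multiplicities in EERIE: E×3, I×1, R×1.
So there are 5! / (3!) = 20 distinguishable arrangements.

20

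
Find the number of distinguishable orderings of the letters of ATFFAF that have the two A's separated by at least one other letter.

40

There are 6!/(3!·2!) = 60 arrangements of ATFFAF in total.
If the two A's are adjacent, glue them into one block, leaving 5 items to arrange: (5)!/(3!) = 20 ways.
Hence 60 − 20 = 40.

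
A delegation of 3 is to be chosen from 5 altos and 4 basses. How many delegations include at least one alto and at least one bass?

Total 3-person selections from all 9: C(9,3) = 84.
Subtract selections that omit an entire group: no altos → C(4,3) = 4; no basses → C(5,3) = 10.
Both groups omitted at once is impossible, so 84 − 14 = 70.

70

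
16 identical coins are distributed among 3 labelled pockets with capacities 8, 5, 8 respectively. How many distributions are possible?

21

Ignoring the caps, the number of non-negative solutions to x_1+…+x_3 = 16 is C(18,2) = 153.
Subtract solutions that violate a single cap (substitute x_i' = x_i − (cap_i+1)): x_1 ≥ 9 gives C(9,2) = 36; x_2 ≥ 6 gives C(12,2) = 66; x_3 ≥ 9 gives C(9,2) = 36. Together 138.
Add back pairs where two caps are both exceeded: 3 + 0 + 3 = 6.
By inclusion–exclusion the count is 153 − 138 + 6 = 21.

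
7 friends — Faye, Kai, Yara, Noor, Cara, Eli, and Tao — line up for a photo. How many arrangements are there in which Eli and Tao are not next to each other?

3600

Of the 7! = 5040 arrangements, those with Eli and Tao adjacent number 2 × 6! = 1440 (treat the pair as a block with 2 internal orders).
So 5040 − 1440 = 3600 arrangements keep them apart.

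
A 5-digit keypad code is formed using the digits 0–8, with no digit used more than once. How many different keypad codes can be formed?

15120

This is a permutation of 5 out of 9: P(9,5) = 9!/4!.
9 × 8 × 7 × 6 × 5 = 15120.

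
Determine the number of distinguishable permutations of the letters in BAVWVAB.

BAVWVAB has 7 letters with A appearing twice, B appearing twice, and V appearing twice.
The number of distinct arrangements is 7!/(2!·2!·2!) = 5040/8 = 630.

630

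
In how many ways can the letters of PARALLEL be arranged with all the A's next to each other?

840

Treat the 2 copies of A as a single block. The multiset to arrange is then {AA, E, L, L, L, P, R}, 7 items in all.
That gives (7)!/(3!) = 840 arrangements.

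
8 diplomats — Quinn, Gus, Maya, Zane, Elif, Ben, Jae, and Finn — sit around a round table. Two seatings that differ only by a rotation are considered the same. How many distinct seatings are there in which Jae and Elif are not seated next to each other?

3600

All circular seatings of 8 people number (7)! = 5040.
Seatings with Jae beside Elif: treat them as a block with 2 internal orders, giving 2 × (6)! = 1440.
Subtracting, 5040 − 1440 = 3600.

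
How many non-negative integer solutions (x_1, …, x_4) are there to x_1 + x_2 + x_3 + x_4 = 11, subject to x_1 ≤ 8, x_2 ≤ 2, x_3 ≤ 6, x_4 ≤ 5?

112

Without the upper bounds there are C(14,3) = 364 ways to split 11 among 4 variables.
Subtract solutions that violate a single cap (substitute x_i' = x_i − (cap_i+1)): x_1 ≥ 9 gives C(5,3) = 10; x_2 ≥ 3 gives C(11,3) = 165; x_3 ≥ 7 gives C(7,3) = 35; x_4 ≥ 6 gives C(8,3) = 56. Together 266.
Add back pairs where two caps are both exceeded: 0 + 0 + 0 + 4 + 10 + 0 = 14.
By inclusion–exclusion the count is 364 − 266 + 14 = 112.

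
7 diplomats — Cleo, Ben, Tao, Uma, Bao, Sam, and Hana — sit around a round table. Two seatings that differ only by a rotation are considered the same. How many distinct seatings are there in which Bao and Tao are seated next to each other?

240

Treat {Bao, Tao} as one unit (2 internal orders) and seat the resulting 6 units around the table: (5)! circular arrangements.
So 2 × (5)! = 2 × 120 = 240.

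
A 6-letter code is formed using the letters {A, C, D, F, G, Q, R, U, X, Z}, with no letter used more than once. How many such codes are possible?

151200

This is a permutation of 6 out of 10: P(10,6) = 10!/4!.
10 × 9 × 8 × 7 × 6 × 5 = 151200.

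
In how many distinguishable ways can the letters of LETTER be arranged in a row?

LETTER has 6 letters with E appearing twice and T appearing twice.
Dividing 6! = 720 by 2!·2! = 4 for the repeated letters gives 180.

180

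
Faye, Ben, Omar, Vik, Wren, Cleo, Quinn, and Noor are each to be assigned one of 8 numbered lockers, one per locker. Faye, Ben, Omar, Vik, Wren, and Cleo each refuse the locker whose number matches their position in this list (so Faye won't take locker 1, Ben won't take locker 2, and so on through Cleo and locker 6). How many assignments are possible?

18806

Let Aᵢ (for 1 ≤ i ≤ 6) be the placements that put person i in their forbidden locker. Any j of these fix j positions, leaving (8−j)! ways to fill the rest, and there are C(6,j) ways to pick which j.
By inclusion–exclusion, the number of valid placements is Σ_{j=0}^{6} (−1)^j C(6,j)·(8−j)!.
Computing: 40320 − 30240 + 10800 − 2400 + 360 − 36 + 2 = 18806.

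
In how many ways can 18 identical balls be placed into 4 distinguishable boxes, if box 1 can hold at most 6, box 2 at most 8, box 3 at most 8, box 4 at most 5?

188

By stars and bars, unrestricted non-negative solutions to x_1+…+x_4 = 18 number C(18+3,3) = 1330.
Subtract solutions that violate a single cap (substitute x_i' = x_i − (cap_i+1)): x_1 ≥ 7 gives C(14,3) = 364; x_2 ≥ 9 gives C(12,3) = 220; x_3 ≥ 9 gives C(12,3) = 220; x_4 ≥ 6 gives C(15,3) = 455. Together 1259.
Add back pairs where two caps are both exceeded: 10 + 10 + 56 + 1 + 20 + 20 = 117.
By inclusion–exclusion the count is 1330 − 1259 + 117 = 188.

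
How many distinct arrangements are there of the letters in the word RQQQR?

10

Letter multiplicities in RQQQR: Q×3, R×2.
Dividing 5! = 120 by 3!·2! = 12 for the repeated letters gives 10.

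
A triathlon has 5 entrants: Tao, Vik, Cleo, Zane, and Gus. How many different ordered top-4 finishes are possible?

This is an ordered selection of 4 from 5: P(5,4).
That gives 5 × 4 × 3 × 2 = 120.

120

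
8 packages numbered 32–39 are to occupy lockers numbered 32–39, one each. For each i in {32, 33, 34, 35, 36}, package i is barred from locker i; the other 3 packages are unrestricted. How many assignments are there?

Let Aᵢ (for 32 ≤ i ≤ 36) be the placements that put package i in its forbidden locker. Any j of these fix j positions, leaving (8−j)! ways to fill the rest, and there are C(5,j) ways to pick which j.
By inclusion–exclusion, the number of valid placements is Σ_{j=0}^{5} (−1)^j C(5,j)·(8−j)!.
Computing: 40320 − 25200 + 7200 − 1200 + 120 − 6 = 21234.

21234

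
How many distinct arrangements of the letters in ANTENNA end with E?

60

Fix E in the last position and arrange the remaining 6 letters.
Those 6 letters have A appearing twice and N appearing 3 times, giving (6)!/(3!·2!) = 60.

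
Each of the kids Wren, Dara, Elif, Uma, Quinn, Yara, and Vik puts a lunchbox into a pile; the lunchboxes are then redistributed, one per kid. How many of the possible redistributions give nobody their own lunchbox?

Count assignments avoiding every fixed point. For any j of the 7 kids fixed to their own lunchbox, the other 7−j can be arranged in (7−j)! ways.
By inclusion–exclusion this is Σ_{j=0}^{7} (−1)^j C(7,j)·(7−j)!.
Computing: 5040 − 5040 + 2520 − 840 + 210 − 42 + 7 − 1 = 1854.

1854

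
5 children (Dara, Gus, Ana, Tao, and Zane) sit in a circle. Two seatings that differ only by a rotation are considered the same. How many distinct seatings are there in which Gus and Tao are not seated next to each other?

All circular seatings of 5 people number (4)! = 24.
Those with Gus next to Tao: fuse the pair into one unit and seat 4 units around a circle — 2·(3)! = 12.
Subtracting, 24 − 12 = 12.

12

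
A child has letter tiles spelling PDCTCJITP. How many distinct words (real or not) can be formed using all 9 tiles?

Letter multiplicities in PDCTCJITP: C×2, D×1, I×1, J×1, P×2, T×2.
So there are 9! / (2!·2!·2!) = 45360 distinguishable arrangements.

45360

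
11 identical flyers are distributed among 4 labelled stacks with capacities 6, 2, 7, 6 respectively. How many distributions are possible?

118

By stars and bars, unrestricted non-negative solutions to x_1+…+x_4 = 11 number C(11+3,3) = 364.
Subtract solutions that violate a single cap (substitute x_i' = x_i − (cap_i+1)): x_1 ≥ 7 gives C(7,3) = 35; x_2 ≥ 3 gives C(11,3) = 165; x_3 ≥ 8 gives C(6,3) = 20; x_4 ≥ 7 gives C(7,3) = 35. Together 255.
Add back pairs where two caps are both exceeded: 4 + 0 + 0 + 1 + 4 + 0 = 9.
By inclusion–exclusion the count is 364 − 255 + 9 = 118.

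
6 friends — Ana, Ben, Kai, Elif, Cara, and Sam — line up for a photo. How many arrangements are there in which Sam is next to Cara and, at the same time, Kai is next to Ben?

96

Treat {Sam,Cara} as one block (2 orders) and {Kai,Ben} as another (2 orders).
That leaves 4 units to arrange: 2 × 2 × 4! = 4 × 24 = 96.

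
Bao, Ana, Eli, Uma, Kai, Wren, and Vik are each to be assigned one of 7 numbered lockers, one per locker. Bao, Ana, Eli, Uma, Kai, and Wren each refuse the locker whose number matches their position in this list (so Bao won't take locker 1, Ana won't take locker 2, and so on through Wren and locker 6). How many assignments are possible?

2119

Let Aᵢ (for 1 ≤ i ≤ 6) be the placements that put person i in their forbidden locker. Any j of these fix j positions, leaving (7−j)! ways to fill the rest, and there are C(6,j) ways to pick which j.
By inclusion–exclusion, the number of valid placements is Σ_{j=0}^{6} (−1)^j C(6,j)·(7−j)!.
Computing: 5040 − 4320 + 1800 − 480 + 90 − 12 + 1 = 2119.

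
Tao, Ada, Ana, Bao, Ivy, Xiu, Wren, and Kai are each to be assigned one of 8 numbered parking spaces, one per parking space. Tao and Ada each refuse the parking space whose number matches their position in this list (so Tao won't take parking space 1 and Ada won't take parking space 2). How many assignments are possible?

30960

Let Aᵢ (for i ∈ {1, 2}) be the placements that put person i in their forbidden parking space. Any j of these fix j positions, leaving (8−j)! ways to fill the rest, and there are C(2,j) ways to pick which j.
By inclusion–exclusion, the number of valid placements is Σ_{j=0}^{2} (−1)^j C(2,j)·(8−j)!.
Computing: 40320 − 10080 + 720 = 30960.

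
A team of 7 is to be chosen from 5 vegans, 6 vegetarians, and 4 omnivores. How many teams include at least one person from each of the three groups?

5949

Total 7-person selections from all 15: C(15,7) = 6435.
Subtract selections that omit an entire group: no vegans → C(10,7) = 120; no vegetarians → C(9,7) = 36; no omnivores → C(11,7) = 330.
Add back selections omitting two groups (i.e. drawn from a single group): C(5,7) + C(6,7) + C(4,7) = 0.
By inclusion–exclusion: 6435 − 486 + 0 = 5949.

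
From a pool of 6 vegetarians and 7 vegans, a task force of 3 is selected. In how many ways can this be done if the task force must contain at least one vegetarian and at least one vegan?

231

Unrestricted: C(13,3) = 286 ways to pick any 3 of the 13.
Selections missing a whole group: no vegetarians → C(7,3) = 35; no vegans → C(6,3) = 20.
Both groups omitted at once is impossible, so 286 − 55 = 231.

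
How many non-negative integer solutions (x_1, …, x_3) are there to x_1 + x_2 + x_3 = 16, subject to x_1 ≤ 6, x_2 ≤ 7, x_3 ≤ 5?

Without the upper bounds there are C(18,2) = 153 ways to split 16 among 3 variables.
Subtract solutions that violate a single cap (substitute x_i' = x_i − (cap_i+1)): x_1 ≥ 7 gives C(11,2) = 55; x_2 ≥ 8 gives C(10,2) = 45; x_3 ≥ 6 gives C(12,2) = 66. Together 166.
Add back pairs where two caps are both exceeded: 3 + 10 + 6 = 19.
By inclusion–exclusion the count is 153 − 166 + 19 = 6.

6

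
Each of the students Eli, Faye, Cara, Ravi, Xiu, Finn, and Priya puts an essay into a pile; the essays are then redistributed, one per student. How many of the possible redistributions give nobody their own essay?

Let Aᵢ be the assignments in which student i gets their own essay. We want the size of the complement of A₁∪…∪A_7.
By inclusion–exclusion this is Σ_{j=0}^{7} (−1)^j C(7,j)·(7−j)!.
Computing: 5040 − 5040 + 2520 − 840 + 210 − 42 + 7 − 1 = 1854.

1854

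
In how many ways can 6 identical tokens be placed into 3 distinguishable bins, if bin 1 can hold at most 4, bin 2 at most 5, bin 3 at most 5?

23

By stars and bars, unrestricted non-negative solutions to x_1+…+x_3 = 6 number C(6+2,2) = 28.
Subtract solutions that violate a single cap (substitute x_i' = x_i − (cap_i+1)): x_1 ≥ 5 gives C(3,2) = 3; x_2 ≥ 6 gives C(2,2) = 1; x_3 ≥ 6 gives C(2,2) = 1. Together 5.
No two caps can be exceeded simultaneously, so the pair terms are all 0.
By inclusion–exclusion the count is 28 − 5 + 0 = 23.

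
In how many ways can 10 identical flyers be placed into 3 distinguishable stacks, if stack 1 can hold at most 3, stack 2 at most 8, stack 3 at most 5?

21

By stars and bars, unrestricted non-negative solutions to x_1+…+x_3 = 10 number C(10+2,2) = 66.
Subtract solutions that violate a single cap (substitute x_i' = x_i − (cap_i+1)): x_1 ≥ 4 gives C(8,2) = 28; x_2 ≥ 9 gives C(3,2) = 3; x_3 ≥ 6 gives C(6,2) = 15. Together 46.
Add back pairs where two caps are both exceeded: 0 + 1 + 0 = 1.
By inclusion–exclusion the count is 66 − 46 + 1 = 21.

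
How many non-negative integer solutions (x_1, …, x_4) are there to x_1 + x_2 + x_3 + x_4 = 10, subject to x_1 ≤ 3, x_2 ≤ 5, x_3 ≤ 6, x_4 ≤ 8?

By stars and bars, unrestricted non-negative solutions to x_1+…+x_4 = 10 number C(10+3,3) = 286.
Subtract solutions that violate a single cap (substitute x_i' = x_i − (cap_i+1)): x_1 ≥ 4 gives C(9,3) = 84; x_2 ≥ 6 gives C(7,3) = 35; x_3 ≥ 7 gives C(6,3) = 20; x_4 ≥ 9 gives C(4,3) = 4. Together 143.
Add back pairs where two caps are both exceeded: 1 + 0 + 0 + 0 + 0 + 0 = 1.
By inclusion–exclusion the count is 286 − 143 + 1 = 144.

144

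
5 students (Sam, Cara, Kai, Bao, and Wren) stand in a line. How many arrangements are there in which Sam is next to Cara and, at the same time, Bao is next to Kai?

Treat {Sam,Cara} as one block (2 orders) and {Bao,Kai} as another (2 orders).
That leaves 3 units to arrange: 2 × 2 × 3! = 4 × 6 = 24.

24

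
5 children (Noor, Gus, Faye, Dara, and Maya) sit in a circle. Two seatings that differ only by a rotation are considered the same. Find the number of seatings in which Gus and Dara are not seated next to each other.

All circular seatings of 5 people number (4)! = 24.
Seatings with Gus beside Dara: treat them as a block with 2 internal orders, giving 2 × (3)! = 12.
Subtracting, 24 − 12 = 12.

12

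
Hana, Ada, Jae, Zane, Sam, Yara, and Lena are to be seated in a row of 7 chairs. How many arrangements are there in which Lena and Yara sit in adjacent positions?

Treat {Lena, Yara} as a single unit. There are 6 units to order, and the pair itself can be ordered 2 ways.
That gives 2 × 6! = 2 × 720 = 1440.

1440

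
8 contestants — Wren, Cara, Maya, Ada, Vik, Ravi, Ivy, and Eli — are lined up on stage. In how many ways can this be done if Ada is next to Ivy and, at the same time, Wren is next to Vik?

2880

Treat {Ada,Ivy} as one block (2 orders) and {Wren,Vik} as another (2 orders).
That leaves 6 units to arrange: 2 × 2 × 6! = 4 × 720 = 2880.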